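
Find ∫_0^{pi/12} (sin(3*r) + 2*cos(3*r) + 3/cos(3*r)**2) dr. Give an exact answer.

sqrt(2)/6 + 4/3

An antiderivative is F(r) = 2*sin(3*r)/3 - cos(3*r)/3 + tan(3*r).
Then F(pi/12) - F(0) = (sqrt(2)/6 + 1) - (-1/3) = sqrt(2)/6 + 4/3.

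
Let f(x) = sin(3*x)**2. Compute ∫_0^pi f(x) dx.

Use the identity sin^2(3*x) = (1 - cos(6*x))/2.
An antiderivative is F(x) = x/2 - sin(6*x)/12.
Then F(pi) - F(0) = (pi/2) - (0) = pi/2.

pi/2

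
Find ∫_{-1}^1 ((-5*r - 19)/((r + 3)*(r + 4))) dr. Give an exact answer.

Factor the denominator: r**2 + 7*r + 12 = (r + 4)(r + 3).
Partial fractions: (-5*r - 19)/((r + 3)*(r + 4)) = -1/(r + 4) - 4/(r + 3).
An antiderivative is F(r) = -4*log(r + 3) - log(r + 4).
Then F(1) - F(-1) = (-8*log(2) - log(5)) - (-log(48)) = log(3/80).

log(3/80)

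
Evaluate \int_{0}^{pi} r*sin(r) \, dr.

Integrate by parts once (u = r, dv = sin(r) dr).
An antiderivative is F(r) = -r*cos(r) + sin(r).
Then F(pi) - F(0) = (pi) - (0) = pi.

pi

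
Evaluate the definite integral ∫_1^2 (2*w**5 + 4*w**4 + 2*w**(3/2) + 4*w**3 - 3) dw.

By the power rule, an antiderivative is F(w) = w**6/3 + 4*w**(5/2)/5 + 4*w**5/5 + w**4 - 3*w.
Then F(2) - F(1) = (16*sqrt(2)/5 + 854/15) - (-1/15) = 16*sqrt(2)/5 + 57.

16*sqrt(2)/5 + 57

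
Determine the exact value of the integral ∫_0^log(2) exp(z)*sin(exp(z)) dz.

-cos(2) + cos(1)

Let u = exp(z), so du = exp(z) dz. When z = 0, u = 1; when z = log(2), u = 2.
The integral becomes ∫ sin(u) du from 1 to 2, with antiderivative -cos(u).
Back in z: F(z) = -cos(exp(z)).
Then F(log(2)) - F(0) = (-cos(2)) - (-cos(1)) = -cos(2) + cos(1).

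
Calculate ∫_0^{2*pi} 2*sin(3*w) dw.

0

An antiderivative is F(w) = -2*cos(3*w)/3.
Then F(2*pi) - F(0) = (-2/3) - (-2/3) = 0.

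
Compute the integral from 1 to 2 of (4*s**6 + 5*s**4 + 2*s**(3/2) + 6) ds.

By the power rule, an antiderivative is F(s) = 4*s**7/7 + 4*s**(5/2)/5 + s**5 + 6*s.
Then F(2) - F(1) = (16*sqrt(2)/5 + 820/7) - (293/35) = 16*sqrt(2)/5 + 3807/35.

16*sqrt(2)/5 + 3807/35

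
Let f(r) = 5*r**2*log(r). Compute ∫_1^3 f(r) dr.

-130/9 + 45*log(3)

Integrate by parts once (u = ln r, dv = 5*r**2 dr).
An antiderivative is F(r) = 5*r**3*(3*log(r) - 1)/9.
Then F(3) - F(1) = (-15 + 45*log(3)) - (-5/9) = -130/9 + 45*log(3).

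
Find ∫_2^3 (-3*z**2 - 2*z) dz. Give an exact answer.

-24

By the power rule, an antiderivative is F(z) = -z**3 - z**2.
Then F(3) - F(2) = (-36) - (-12) = -24.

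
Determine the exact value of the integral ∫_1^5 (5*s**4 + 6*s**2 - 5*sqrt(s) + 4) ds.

By the power rule, an antiderivative is F(s) = s**5 - 10*s**(3/2)/3 + 2*s**3 + 4*s.
Then F(5) - F(1) = (3395 - 50*sqrt(5)/3) - (11/3) = 10174/3 - 50*sqrt(5)/3.

10174/3 - 50*sqrt(5)/3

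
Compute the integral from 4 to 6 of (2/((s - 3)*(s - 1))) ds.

log(9/5)

Factor the denominator: s**2 - 4*s + 3 = (s - 1)(s - 3).
Partial fractions: 2/((s - 3)*(s - 1)) = -1/(s - 1) + 1/(s - 3).
An antiderivative is F(s) = log(s - 3) - log(s - 1).
Then F(6) - F(4) = (log(3/5)) - (-log(3)) = log(9/5).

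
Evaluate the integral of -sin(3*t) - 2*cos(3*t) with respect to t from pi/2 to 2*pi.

An antiderivative is F(t) = -2*sin(3*t)/3 + cos(3*t)/3.
Then F(2*pi) - F(pi/2) = (1/3) - (2/3) = -1/3.

-1/3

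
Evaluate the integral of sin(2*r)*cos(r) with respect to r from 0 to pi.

Use the identity sin(2*r)cos(r) = [sin(3*r) + sin(r)]/2.
An antiderivative is F(r) = -cos(r)/2 - cos(3*r)/6.
Then F(pi) - F(0) = (2/3) - (-2/3) = 4/3.

4/3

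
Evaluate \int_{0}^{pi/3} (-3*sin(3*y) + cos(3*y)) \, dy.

-2

An antiderivative is F(y) = sin(3*y)/3 + cos(3*y).
Then F(pi/3) - F(0) = (-1) - (1) = -2.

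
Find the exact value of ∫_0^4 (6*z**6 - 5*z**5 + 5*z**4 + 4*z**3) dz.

By the power rule, an antiderivative is F(z) = 6*z**7/7 - 5*z**6/6 + z**5 + z**4.
Then F(4) - F(0) = (250112/21) - (0) = 250112/21.

250112/21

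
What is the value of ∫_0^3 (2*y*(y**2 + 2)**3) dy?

Let u = y**2 + 2, so du = 2*y dy. When y = 0, u = 2; when y = 3, u = 11.
The integral becomes ∫ u**3 du from 2 to 11, with antiderivative u**4/4.
Back in y: F(y) = (y**2 + 2)**4/4.
Then F(3) - F(0) = (14641/4) - (4) = 14625/4.

14625/4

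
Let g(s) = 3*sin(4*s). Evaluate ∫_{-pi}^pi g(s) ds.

An antiderivative is F(s) = -3*cos(4*s)/4.
Then F(pi) - F(-pi) = (-3/4) - (-3/4) = 0.

0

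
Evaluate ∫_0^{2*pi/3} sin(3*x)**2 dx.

Use the identity sin^2(3*x) = (1 - cos(6*x))/2.
An antiderivative is F(x) = x/2 - sin(6*x)/12.
Then F(2*pi/3) - F(0) = (pi/3) - (0) = pi/3.

pi/3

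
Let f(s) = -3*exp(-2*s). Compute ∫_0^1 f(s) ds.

-3/2 + 3*exp(-2)/2

An antiderivative is F(s) = 3*exp(-2*s)/2.
Then F(1) - F(0) = (3*exp(-2)/2) - (3/2) = -3/2 + 3*exp(-2)/2.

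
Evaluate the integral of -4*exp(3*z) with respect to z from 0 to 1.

An antiderivative is F(z) = -4*exp(3*z)/3.
Then F(1) - F(0) = (-4*exp(3)/3) - (-4/3) = 4/3 - 4*exp(3)/3.

4/3 - 4*exp(3)/3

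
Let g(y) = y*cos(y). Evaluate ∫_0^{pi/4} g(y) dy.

Integrate by parts once (u = y, dv = cos(y) dy).
An antiderivative is F(y) = y*sin(y) + cos(y).
Then F(pi/4) - F(0) = (sqrt(2)*(pi + 4)/8) - (1) = -1 + sqrt(2)*pi/8 + sqrt(2)/2.

-1 + sqrt(2)*pi/8 + sqrt(2)/2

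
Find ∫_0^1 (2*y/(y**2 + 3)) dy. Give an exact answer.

Let u = y**2 + 3, so du = 2*y dy. When y = 0, u = 3; when y = 1, u = 4.
The integral becomes ∫ 1/u du from 3 to 4, with antiderivative log(u).
Back in y: F(y) = log(y**2 + 3).
Then F(1) - F(0) = (log(4)) - (log(3)) = log(4/3).

log(4/3)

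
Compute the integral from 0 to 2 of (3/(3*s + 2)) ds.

log(4)

An antiderivative is F(s) = log(3*s + 2).
Then F(2) - F(0) = (log(8)) - (log(2)) = log(4).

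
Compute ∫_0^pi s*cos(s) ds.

-2

Integrate by parts once (u = s, dv = cos(s) ds).
An antiderivative is F(s) = s*sin(s) + cos(s).
Then F(pi) - F(0) = (-1) - (1) = -2.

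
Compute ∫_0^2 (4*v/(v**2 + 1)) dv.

Let u = v**2 + 1, so du = 2*v dv. When v = 0, u = 1; when v = 2, u = 5.
The integral becomes 2·∫ 1/u du from 1 to 5, with antiderivative 2*log(u).
Back in v: F(v) = 2*log(v**2 + 1).
Then F(2) - F(0) = (log(25)) - (0) = log(25).

log(25)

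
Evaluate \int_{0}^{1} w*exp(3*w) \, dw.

1/9 + 2*exp(3)/9

Integrate by parts once (u = w, dv = exp(3*w) dw).
An antiderivative is F(w) = (3*w - 1)*exp(3*w)/9.
Then F(1) - F(0) = (2*exp(3)/9) - (-1/9) = 1/9 + 2*exp(3)/9.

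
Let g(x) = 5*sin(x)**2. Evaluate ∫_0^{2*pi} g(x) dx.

Use the identity sin^2(x) = (1 - cos(2*x))/2.
An antiderivative is F(x) = 5*x/2 - 5*sin(2*x)/4.
Then F(2*pi) - F(0) = (5*pi) - (0) = 5*pi.

5*pi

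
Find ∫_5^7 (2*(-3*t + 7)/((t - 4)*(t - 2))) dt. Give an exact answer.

Factor the denominator: t**2 - 6*t + 8 = (t - 2)(t - 4).
Partial fractions: 2*(-3*t + 7)/((t - 4)*(t - 2)) = -1/(t - 2) - 5/(t - 4).
An antiderivative is F(t) = -5*log(t - 4) - log(t - 2).
Then F(7) - F(5) = (-5*log(3) - log(5)) - (-log(3)) = -4*log(3) - log(5).

-4*log(3) - log(5)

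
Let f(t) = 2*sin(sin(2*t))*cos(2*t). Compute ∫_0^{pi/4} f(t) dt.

Let u = sin(2*t), so du = 2*cos(2*t) dt. When t = 0, u = 0; when t = pi/4, u = 1.
The integral becomes ∫ sin(u) du from 0 to 1, with antiderivative -cos(u).
Back in t: F(t) = -cos(sin(2*t)).
Then F(pi/4) - F(0) = (-cos(1)) - (-1) = 1 - cos(1).

1 - cos(1)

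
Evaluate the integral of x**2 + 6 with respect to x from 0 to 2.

44/3

By the power rule, an antiderivative is F(x) = x**3/3 + 6*x.
Then F(2) - F(0) = (44/3) - (0) = 44/3.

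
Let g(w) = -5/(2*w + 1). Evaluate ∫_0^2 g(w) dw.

-5*log(5)/2

An antiderivative is F(w) = -5*log(2*w + 1)/2.
Then F(2) - F(0) = (-5*log(5)/2) - (0) = -5*log(5)/2.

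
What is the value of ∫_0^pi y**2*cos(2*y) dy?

Integrate by parts twice (u = y^2, dv = cos(2*y) dy).
An antiderivative is F(y) = y**2*sin(2*y)/2 + y*cos(2*y)/2 - sin(2*y)/4.
Then F(pi) - F(0) = (pi/2) - (0) = pi/2.

pi/2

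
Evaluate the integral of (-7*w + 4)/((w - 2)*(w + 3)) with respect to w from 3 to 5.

-10*log(2) + 3*log(3)

Factor the denominator: w**2 + w - 6 = (w + 3)(w - 2).
Partial fractions: (-7*w + 4)/((w - 2)*(w + 3)) = -5/(w + 3) - 2/(w - 2).
An antiderivative is F(w) = -2*log(w - 2) - 5*log(w + 3).
Then F(5) - F(3) = (-15*log(2) - 2*log(3)) - (-5*log(3) - 5*log(2)) = -10*log(2) + 3*log(3).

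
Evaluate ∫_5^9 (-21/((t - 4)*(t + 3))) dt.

Factor the denominator: t**2 - t - 12 = (t + 3)(t - 4).
Partial fractions: -21/((t - 4)*(t + 3)) = 3/(t + 3) - 3/(t - 4).
An antiderivative is F(t) = -3*log(t - 4) + 3*log(t + 3).
Then F(9) - F(5) = (-3*log(5) + 3*log(3) + 6*log(2)) - (9*log(2)) = -3*log(5) - 3*log(2) + 3*log(3).

-3*log(5) - 3*log(2) + 3*log(3)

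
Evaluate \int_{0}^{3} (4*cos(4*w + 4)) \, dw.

sin(16) - sin(4)

Let u = 4*w + 4, so du = 4 dw. When w = 0, u = 4; when w = 3, u = 16.
The integral becomes ∫ cos(u) du from 4 to 16, with antiderivative sin(u).
Back in w: F(w) = sin(4*w + 4).
Then F(3) - F(0) = (sin(16)) - (sin(4)) = sin(16) - sin(4).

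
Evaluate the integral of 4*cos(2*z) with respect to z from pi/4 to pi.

-2

An antiderivative is F(z) = 2*sin(2*z).
Then F(pi) - F(pi/4) = (0) - (2) = -2.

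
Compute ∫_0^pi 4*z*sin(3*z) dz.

Integrate by parts once (u = z, dv = 4*sin(3*z) dz).
An antiderivative is F(z) = -4*z*cos(3*z)/3 + 4*sin(3*z)/9.
Then F(pi) - F(0) = (4*pi/3) - (0) = 4*pi/3.

4*pi/3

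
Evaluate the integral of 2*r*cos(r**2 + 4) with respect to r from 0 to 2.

-sin(4) + sin(8)

Let u = r**2 + 4, so du = 2*r dr. When r = 0, u = 4; when r = 2, u = 8.
The integral becomes ∫ cos(u) du from 4 to 8, with antiderivative sin(u).
Back in r: F(r) = sin(r**2 + 4).
Then F(2) - F(0) = (sin(8)) - (sin(4)) = -sin(4) + sin(8).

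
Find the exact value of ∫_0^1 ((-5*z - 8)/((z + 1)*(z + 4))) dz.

-4*log(5) + 7*log(2)

Factor the denominator: z**2 + 5*z + 4 = (z + 4)(z + 1).
Partial fractions: (-5*z - 8)/((z + 1)*(z + 4)) = -4/(z + 4) - 1/(z + 1).
An antiderivative is F(z) = -log(z + 1) - 4*log(z + 4).
Then F(1) - F(0) = (-4*log(5) - log(2)) - (-8*log(2)) = -4*log(5) + 7*log(2).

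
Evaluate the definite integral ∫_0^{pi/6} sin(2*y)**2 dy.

Use the identity sin^2(2*y) = (1 - cos(4*y))/2.
An antiderivative is F(y) = y/2 - sin(4*y)/8.
Then F(pi/6) - F(0) = (-sqrt(3)/16 + pi/12) - (0) = -sqrt(3)/16 + pi/12.

-sqrt(3)/16 + pi/12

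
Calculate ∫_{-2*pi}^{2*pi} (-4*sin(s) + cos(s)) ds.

0

An antiderivative is F(s) = sin(s) + 4*cos(s).
Then F(2*pi) - F(-2*pi) = (4) - (4) = 0.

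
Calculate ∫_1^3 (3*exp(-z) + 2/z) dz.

An antiderivative is F(z) = 2*log(z) - 3*exp(-z).
Then F(3) - F(1) = (-3*exp(-3) + 2*log(3)) - (-3*exp(-1)) = -3*exp(-3) + 3*exp(-1) + 2*log(3).

-3*exp(-3) + 3*exp(-1) + 2*log(3)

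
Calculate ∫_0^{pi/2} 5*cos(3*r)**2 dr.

Use the identity cos^2(3*r) = (1 + cos(6*r))/2.
An antiderivative is F(r) = 5*r/2 + 5*sin(6*r)/12.
Then F(pi/2) - F(0) = (5*pi/4) - (0) = 5*pi/4.

5*pi/4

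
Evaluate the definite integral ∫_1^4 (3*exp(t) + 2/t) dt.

-3*exp(1) + log(16) + 3*exp(4)

An antiderivative is F(t) = 3*exp(t) + 2*log(t).
Then F(4) - F(1) = (log(16) + 3*exp(4)) - (3*exp(1)) = -3*exp(1) + log(16) + 3*exp(4).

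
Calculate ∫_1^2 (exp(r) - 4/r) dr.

An antiderivative is F(r) = exp(r) - 4*log(r).
Then F(2) - F(1) = (-log(16) + exp(2)) - (exp(1)) = -log(16) - exp(1) + exp(2).

-log(16) - exp(1) + exp(2)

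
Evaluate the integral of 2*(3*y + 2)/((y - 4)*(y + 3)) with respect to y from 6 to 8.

-4*log(3) + 4*log(2) + 2*log(11)

Factor the denominator: y**2 - y - 12 = (y + 3)(y - 4).
Partial fractions: 2*(3*y + 2)/((y - 4)*(y + 3)) = 2/(y + 3) + 4/(y - 4).
An antiderivative is F(y) = 4*log(y - 4) + 2*log(y + 3).
Then F(8) - F(6) = (2*log(11) + 8*log(2)) - (4*log(2) + 4*log(3)) = -4*log(3) + 4*log(2) + 2*log(11).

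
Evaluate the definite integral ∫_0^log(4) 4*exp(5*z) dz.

4092/5

Let u = exp(z), so du = exp(z) dz. When z = 0, u = 1; when z = log(4), u = 4.
The integral becomes 4·∫ u**4 du from 1 to 4, with antiderivative 4*u**5/5.
Back in z: F(z) = 4*exp(5*z)/5.
Then F(log(4)) - F(0) = (4096/5) - (4/5) = 4092/5.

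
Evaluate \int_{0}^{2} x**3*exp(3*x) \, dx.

2/27 + 46*exp(6)/27

Integrate by parts 3 times (u = x^3, dv = exp(3*x) dx).
An antiderivative is F(x) = (9*x**3 - 9*x**2 + 6*x - 2)*exp(3*x)/27.
Then F(2) - F(0) = (46*exp(6)/27) - (-2/27) = 2/27 + 46*exp(6)/27.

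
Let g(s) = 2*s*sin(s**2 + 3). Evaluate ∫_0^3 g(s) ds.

Let u = s**2 + 3, so du = 2*s ds. When s = 0, u = 3; when s = 3, u = 12.
The integral becomes ∫ sin(u) du from 3 to 12, with antiderivative -cos(u).
Back in s: F(s) = -cos(s**2 + 3).
Then F(3) - F(0) = (-cos(12)) - (-cos(3)) = cos(3) - cos(12).

cos(3) - cos(12)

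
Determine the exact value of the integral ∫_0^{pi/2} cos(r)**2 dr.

Use the identity cos^2(r) = (1 + cos(2*r))/2.
An antiderivative is F(r) = r/2 + sin(2*r)/4.
Then F(pi/2) - F(0) = (pi/4) - (0) = pi/4.

pi/4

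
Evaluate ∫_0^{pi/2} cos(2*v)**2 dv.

pi/4

Use the identity cos^2(2*v) = (1 + cos(4*v))/2.
An antiderivative is F(v) = v/2 + sin(4*v)/8.
Then F(pi/2) - F(0) = (pi/4) - (0) = pi/4.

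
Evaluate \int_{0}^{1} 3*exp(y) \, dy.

-3 + 3*E

An antiderivative is F(y) = 3*exp(y).
Then F(1) - F(0) = (3*E) - (3) = -3 + 3*E.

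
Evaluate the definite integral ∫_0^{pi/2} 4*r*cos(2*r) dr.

Integrate by parts once (u = r, dv = 4*cos(2*r) dr).
An antiderivative is F(r) = 2*r*sin(2*r) + cos(2*r).
Then F(pi/2) - F(0) = (-1) - (1) = -2.

-2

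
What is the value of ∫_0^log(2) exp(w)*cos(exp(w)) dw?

Let u = exp(w), so du = exp(w) dw. When w = 0, u = 1; when w = log(2), u = 2.
The integral becomes ∫ cos(u) du from 1 to 2, with antiderivative sin(u).
Back in w: F(w) = sin(exp(w)).
Then F(log(2)) - F(0) = (sin(2)) - (sin(1)) = -sin(1) + sin(2).

-sin(1) + sin(2)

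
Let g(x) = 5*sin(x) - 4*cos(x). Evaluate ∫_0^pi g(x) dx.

10

An antiderivative is F(x) = -4*sin(x) - 5*cos(x).
Then F(pi) - F(0) = (5) - (-5) = 10.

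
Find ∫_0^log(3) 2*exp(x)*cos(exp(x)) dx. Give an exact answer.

Let u = exp(x), so du = exp(x) dx. When x = 0, u = 1; when x = log(3), u = 3.
The integral becomes 2·∫ cos(u) du from 1 to 3, with antiderivative 2*sin(u).
Back in x: F(x) = 2*sin(exp(x)).
Then F(log(3)) - F(0) = (2*sin(3)) - (2*sin(1)) = -2*sin(1) + 2*sin(3).

-2*sin(1) + 2*sin(3)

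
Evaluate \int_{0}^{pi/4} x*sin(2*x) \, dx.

Integrate by parts once (u = x, dv = sin(2*x) dx).
An antiderivative is F(x) = -x*cos(2*x)/2 + sin(2*x)/4.
Then F(pi/4) - F(0) = (1/4) - (0) = 1/4.

1/4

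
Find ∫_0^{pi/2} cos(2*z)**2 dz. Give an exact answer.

Use the identity cos^2(2*z) = (1 + cos(4*z))/2.
An antiderivative is F(z) = z/2 + sin(4*z)/8.
Then F(pi/2) - F(0) = (pi/4) - (0) = pi/4.

pi/4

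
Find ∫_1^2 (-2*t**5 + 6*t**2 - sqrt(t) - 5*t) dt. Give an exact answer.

-83/6 - 4*sqrt(2)/3

By the power rule, an antiderivative is F(t) = -t**6/3 - 2*t**(3/2)/3 + 2*t**3 - 5*t**2/2.
Then F(2) - F(1) = (-46/3 - 4*sqrt(2)/3) - (-3/2) = -83/6 - 4*sqrt(2)/3.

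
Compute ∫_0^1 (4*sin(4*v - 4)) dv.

Let u = 4*v - 4, so du = 4 dv. When v = 0, u = -4; when v = 1, u = 0.
The integral becomes ∫ sin(u) du from -4 to 0, with antiderivative -cos(u).
Back in v: F(v) = -cos(4*v - 4).
Then F(1) - F(0) = (-1) - (-cos(4)) = -1 + cos(4).

-1 + cos(4)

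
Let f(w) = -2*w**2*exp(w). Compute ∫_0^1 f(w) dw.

4 - 2*E

Integrate by parts twice (u = w^2, dv = -2*exp(w) dw).
An antiderivative is F(w) = (-2*w**2 + 4*w - 4)*exp(w).
Then F(1) - F(0) = (-2*E) - (-4) = 4 - 2*E.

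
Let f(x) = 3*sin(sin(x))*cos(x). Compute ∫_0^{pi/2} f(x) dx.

Let u = sin(x), so du = cos(x) dx. When x = 0, u = 0; when x = pi/2, u = 1.
The integral becomes 3·∫ sin(u) du from 0 to 1, with antiderivative -3*cos(u).
Back in x: F(x) = -3*cos(sin(x)).
Then F(pi/2) - F(0) = (-3*cos(1)) - (-3) = 3 - 3*cos(1).

3 - 3*cos(1)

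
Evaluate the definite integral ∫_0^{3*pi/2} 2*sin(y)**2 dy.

3*pi/2

Use the identity sin^2(y) = (1 - cos(2*y))/2.
An antiderivative is F(y) = y - sin(2*y)/2.
Then F(3*pi/2) - F(0) = (3*pi/2) - (0) = 3*pi/2.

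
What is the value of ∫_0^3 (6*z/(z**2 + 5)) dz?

-3*log(5) + 3*log(2) + 3*log(7)

Let u = z**2 + 5, so du = 2*z dz. When z = 0, u = 5; when z = 3, u = 14.
The integral becomes 3·∫ 1/u du from 5 to 14, with antiderivative 3*log(u).
Back in z: F(z) = 3*log(z**2 + 5).
Then F(3) - F(0) = (3*log(2) + 3*log(7)) - (3*log(5)) = -3*log(5) + 3*log(2) + 3*log(7).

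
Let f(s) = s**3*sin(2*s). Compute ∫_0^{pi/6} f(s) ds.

-3*sqrt(3)/16 - pi**3/864 + sqrt(3)*pi**2/96 + pi/16

Integrate by parts 3 times (u = s^3, dv = sin(2*s) ds).
An antiderivative is F(s) = -s**3*cos(2*s)/2 + 3*s**2*sin(2*s)/4 + 3*s*cos(2*s)/4 - 3*sin(2*s)/8.
Then F(pi/6) - F(0) = (-3*sqrt(3)/16 - pi**3/864 + sqrt(3)*pi**2/96 + pi/16) - (0) = -3*sqrt(3)/16 - pi**3/864 + sqrt(3)*pi**2/96 + pi/16.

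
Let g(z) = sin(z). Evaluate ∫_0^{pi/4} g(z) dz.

An antiderivative is F(z) = -cos(z).
Then F(pi/4) - F(0) = (-sqrt(2)/2) - (-1) = 1 - sqrt(2)/2.

1 - sqrt(2)/2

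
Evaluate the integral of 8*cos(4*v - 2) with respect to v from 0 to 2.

Let u = 4*v - 2, so du = 4 dv. When v = 0, u = -2; when v = 2, u = 6.
The integral becomes 2·∫ cos(u) du from -2 to 6, with antiderivative 2*sin(u).
Back in v: F(v) = 2*sin(4*v - 2).
Then F(2) - F(0) = (2*sin(6)) - (-2*sin(2)) = 2*sin(6) + 2*sin(2).

2*sin(6) + 2*sin(2)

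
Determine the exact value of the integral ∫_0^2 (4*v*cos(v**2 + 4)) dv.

Let u = v**2 + 4, so du = 2*v dv. When v = 0, u = 4; when v = 2, u = 8.
The integral becomes 2·∫ cos(u) du from 4 to 8, with antiderivative 2*sin(u).
Back in v: F(v) = 2*sin(v**2 + 4).
Then F(2) - F(0) = (2*sin(8)) - (2*sin(4)) = -2*sin(4) + 2*sin(8).

-2*sin(4) + 2*sin(8)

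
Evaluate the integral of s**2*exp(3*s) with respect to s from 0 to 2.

-2/27 + 26*exp(6)/27

Integrate by parts twice (u = s^2, dv = exp(3*s) ds).
An antiderivative is F(s) = (9*s**2 - 6*s + 2)*exp(3*s)/27.
Then F(2) - F(0) = (26*exp(6)/27) - (2/27) = -2/27 + 26*exp(6)/27.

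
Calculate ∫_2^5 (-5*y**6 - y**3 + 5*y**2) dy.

-1558743/28

By the power rule, an antiderivative is F(y) = -5*y**7/7 - y**4/4 + 5*y**3/3.
Then F(5) - F(2) = (-4683125/84) - (-1724/21) = -1558743/28.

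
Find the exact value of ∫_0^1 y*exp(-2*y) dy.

(-3 + exp(2))*exp(-2)/4

Integrate by parts once (u = y, dv = exp(-2*y) dy).
An antiderivative is F(y) = (-2*y - 1)*exp(-2*y)/4.
Then F(1) - F(0) = (-3*exp(-2)/4) - (-1/4) = (-3 + exp(2))*exp(-2)/4.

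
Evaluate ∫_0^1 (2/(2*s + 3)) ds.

Let u = 2*s + 3, so du = 2 ds. When s = 0, u = 3; when s = 1, u = 5.
The integral becomes ∫ 1/u du from 3 to 5, with antiderivative log(u).
Back in s: F(s) = log(2*s + 3).
Then F(1) - F(0) = (log(5)) - (log(3)) = log(5/3).

log(5/3)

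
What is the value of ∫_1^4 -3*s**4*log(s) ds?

3069/25 - 6144*log(2)/5

Integrate by parts once (u = ln s, dv = -3*s**4 ds).
An antiderivative is F(s) = -3*s**5*(5*log(s) - 1)/25.
Then F(4) - F(1) = (3072/25 - 6144*log(2)/5) - (3/25) = 3069/25 - 6144*log(2)/5.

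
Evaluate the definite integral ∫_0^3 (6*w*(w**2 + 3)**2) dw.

1701

Let u = w**2 + 3, so du = 2*w dw. When w = 0, u = 3; when w = 3, u = 12.
The integral becomes 3·∫ u**2 du from 3 to 12, with antiderivative u**3.
Back in w: F(w) = (w**2 + 3)**3.
Then F(3) - F(0) = (1728) - (27) = 1701.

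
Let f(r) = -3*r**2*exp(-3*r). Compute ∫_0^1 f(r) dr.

Integrate by parts twice (u = r^2, dv = -3*exp(-3*r) dr).
An antiderivative is F(r) = (9*r**2 + 6*r + 2)*exp(-3*r)/9.
Then F(1) - F(0) = (17*exp(-3)/9) - (2/9) = -2/9 + 17*exp(-3)/9.

-2/9 + 17*exp(-3)/9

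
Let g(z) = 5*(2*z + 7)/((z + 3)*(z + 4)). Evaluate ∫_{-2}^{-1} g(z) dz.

5*log(3)

Factor the denominator: z**2 + 7*z + 12 = (z + 4)(z + 3).
Partial fractions: 5*(2*z + 7)/((z + 3)*(z + 4)) = 5/(z + 4) + 5/(z + 3).
An antiderivative is F(z) = 5*log(z + 3) + 5*log(z + 4).
Then F(-1) - F(-2) = (5*log(2) + 5*log(3)) - (log(32)) = 5*log(3).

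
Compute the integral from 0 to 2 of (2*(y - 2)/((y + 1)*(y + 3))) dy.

Factor the denominator: y**2 + 4*y + 3 = (y + 3)(y + 1).
Partial fractions: 2*(y - 2)/((y + 1)*(y + 3)) = 5/(y + 3) - 3/(y + 1).
An antiderivative is F(y) = -3*log(y + 1) + 5*log(y + 3).
Then F(2) - F(0) = (-3*log(3) + 5*log(5)) - (5*log(3)) = -8*log(3) + 5*log(5).

-8*log(3) + 5*log(5)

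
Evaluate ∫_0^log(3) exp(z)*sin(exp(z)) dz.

cos(1) - cos(3)

Let u = exp(z), so du = exp(z) dz. When z = 0, u = 1; when z = log(3), u = 3.
The integral becomes ∫ sin(u) du from 1 to 3, with antiderivative -cos(u).
Back in z: F(z) = -cos(exp(z)).
Then F(log(3)) - F(0) = (-cos(3)) - (-cos(1)) = cos(1) - cos(3).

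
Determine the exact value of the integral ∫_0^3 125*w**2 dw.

Let u = 5*w, so du = 5 dw. When w = 0, u = 0; when w = 3, u = 15.
The integral becomes ∫ u**2 du from 0 to 15, with antiderivative u**3/3.
Back in w: F(w) = 125*w**3/3.
Then F(3) - F(0) = (1125) - (0) = 1125.

1125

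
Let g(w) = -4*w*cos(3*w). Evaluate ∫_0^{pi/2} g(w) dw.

4/9 + 2*pi/3

Integrate by parts once (u = w, dv = -4*cos(3*w) dw).
An antiderivative is F(w) = -4*w*sin(3*w)/3 - 4*cos(3*w)/9.
Then F(pi/2) - F(0) = (2*pi/3) - (-4/9) = 4/9 + 2*pi/3.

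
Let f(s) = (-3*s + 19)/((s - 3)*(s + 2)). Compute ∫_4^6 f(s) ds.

-10*log(2) + 7*log(3)

Factor the denominator: s**2 - s - 6 = (s + 2)(s - 3).
Partial fractions: (-3*s + 19)/((s - 3)*(s + 2)) = -5/(s + 2) + 2/(s - 3).
An antiderivative is F(s) = 2*log(s - 3) - 5*log(s + 2).
Then F(6) - F(4) = (-15*log(2) + 2*log(3)) - (-5*log(3) - 5*log(2)) = -10*log(2) + 7*log(3).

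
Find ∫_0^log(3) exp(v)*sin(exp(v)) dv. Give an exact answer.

cos(1) - cos(3)

Let u = exp(v), so du = exp(v) dv. When v = 0, u = 1; when v = log(3), u = 3.
The integral becomes ∫ sin(u) du from 1 to 3, with antiderivative -cos(u).
Back in v: F(v) = -cos(exp(v)).
Then F(log(3)) - F(0) = (-cos(3)) - (-cos(1)) = cos(1) - cos(3).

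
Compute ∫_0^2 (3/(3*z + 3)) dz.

Let u = 3*z + 3, so du = 3 dz. When z = 0, u = 3; when z = 2, u = 9.
The integral becomes ∫ 1/u du from 3 to 9, with antiderivative log(u).
Back in z: F(z) = log(3*z + 3).
Then F(2) - F(0) = (log(9)) - (log(3)) = log(3).

log(3)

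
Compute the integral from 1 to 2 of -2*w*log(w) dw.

Integrate by parts once (u = ln w, dv = -2*w dw).
An antiderivative is F(w) = -w**2*(2*log(w) - 1)/2.
Then F(2) - F(1) = (2 - log(16)) - (1/2) = 3/2 - log(16).

3/2 - log(16)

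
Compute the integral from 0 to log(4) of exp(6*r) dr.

Let u = exp(r), so du = exp(r) dr. When r = 0, u = 1; when r = log(4), u = 4.
The integral becomes ∫ u**5 du from 1 to 4, with antiderivative u**6/6.
Back in r: F(r) = exp(6*r)/6.
Then F(log(4)) - F(0) = (2048/3) - (1/6) = 1365/2.

1365/2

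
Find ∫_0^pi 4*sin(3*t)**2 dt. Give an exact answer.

2*pi

Use the identity sin^2(3*t) = (1 - cos(6*t))/2.
An antiderivative is F(t) = 2*t - sin(6*t)/3.
Then F(pi) - F(0) = (2*pi) - (0) = 2*pi.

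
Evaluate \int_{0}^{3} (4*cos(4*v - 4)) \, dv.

sin(4) + sin(8)

Let u = 4*v - 4, so du = 4 dv. When v = 0, u = -4; when v = 3, u = 8.
The integral becomes ∫ cos(u) du from -4 to 8, with antiderivative sin(u).
Back in v: F(v) = sin(4*v - 4).
Then F(3) - F(0) = (sin(8)) - (-sin(4)) = sin(4) + sin(8).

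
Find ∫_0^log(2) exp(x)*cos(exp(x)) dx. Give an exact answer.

Let u = exp(x), so du = exp(x) dx. When x = 0, u = 1; when x = log(2), u = 2.
The integral becomes ∫ cos(u) du from 1 to 2, with antiderivative sin(u).
Back in x: F(x) = sin(exp(x)).
Then F(log(2)) - F(0) = (sin(2)) - (sin(1)) = -sin(1) + sin(2).

-sin(1) + sin(2)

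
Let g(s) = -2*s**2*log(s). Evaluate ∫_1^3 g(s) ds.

Integrate by parts once (u = ln s, dv = -2*s**2 ds).
An antiderivative is F(s) = -2*s**3*(3*log(s) - 1)/9.
Then F(3) - F(1) = (6 - 18*log(3)) - (2/9) = 52/9 - 18*log(3).

52/9 - 18*log(3)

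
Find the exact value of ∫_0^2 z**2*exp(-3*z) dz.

2/27 - 50*exp(-6)/27

Integrate by parts twice (u = z^2, dv = exp(-3*z) dz).
An antiderivative is F(z) = (-9*z**2 - 6*z - 2)*exp(-3*z)/27.
Then F(2) - F(0) = (-50*exp(-6)/27) - (-2/27) = 2/27 - 50*exp(-6)/27.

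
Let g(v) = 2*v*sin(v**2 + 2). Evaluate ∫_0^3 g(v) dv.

Let u = v**2 + 2, so du = 2*v dv. When v = 0, u = 2; when v = 3, u = 11.
The integral becomes ∫ sin(u) du from 2 to 11, with antiderivative -cos(u).
Back in v: F(v) = -cos(v**2 + 2).
Then F(3) - F(0) = (-cos(11)) - (-cos(2)) = cos(2) - cos(11).

cos(2) - cos(11)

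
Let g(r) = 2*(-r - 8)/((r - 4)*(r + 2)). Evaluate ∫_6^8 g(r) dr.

Factor the denominator: r**2 - 2*r - 8 = (r + 2)(r - 4).
Partial fractions: 2*(-r - 8)/((r - 4)*(r + 2)) = 2/(r + 2) - 4/(r - 4).
An antiderivative is F(r) = -4*log(r - 4) + 2*log(r + 2).
Then F(8) - F(6) = (log(25/64)) - (log(4)) = -8*log(2) + 2*log(5).

-8*log(2) + 2*log(5)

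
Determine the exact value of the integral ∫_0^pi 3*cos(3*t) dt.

An antiderivative is F(t) = sin(3*t).
Then F(pi) - F(0) = (0) - (0) = 0.

0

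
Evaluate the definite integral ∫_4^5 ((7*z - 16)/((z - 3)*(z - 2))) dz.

log(72)

Factor the denominator: z**2 - 5*z + 6 = (z - 2)(z - 3).
Partial fractions: (7*z - 16)/((z - 3)*(z - 2)) = 2/(z - 2) + 5/(z - 3).
An antiderivative is F(z) = 5*log(z - 3) + 2*log(z - 2).
Then F(5) - F(4) = (2*log(3) + 5*log(2)) - (log(4)) = log(72).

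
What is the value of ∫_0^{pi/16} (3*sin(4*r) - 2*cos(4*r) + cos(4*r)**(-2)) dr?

1 - 5*sqrt(2)/8

An antiderivative is F(r) = -sin(4*r)/2 - 3*cos(4*r)/4 + tan(4*r)/4.
Then F(pi/16) - F(0) = (1/4 - 5*sqrt(2)/8) - (-3/4) = 1 - 5*sqrt(2)/8.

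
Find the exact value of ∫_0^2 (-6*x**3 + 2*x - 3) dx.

-26

By the power rule, an antiderivative is F(x) = -3*x**4/2 + x**2 - 3*x.
Then F(2) - F(0) = (-26) - (0) = -26.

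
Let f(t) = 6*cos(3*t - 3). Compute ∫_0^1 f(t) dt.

Let u = 3*t - 3, so du = 3 dt. When t = 0, u = -3; when t = 1, u = 0.
The integral becomes 2·∫ cos(u) du from -3 to 0, with antiderivative 2*sin(u).
Back in t: F(t) = 2*sin(3*t - 3).
Then F(1) - F(0) = (0) - (-2*sin(3)) = 2*sin(3).

2*sin(3)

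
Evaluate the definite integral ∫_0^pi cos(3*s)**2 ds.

Use the identity cos^2(3*s) = (1 + cos(6*s))/2.
An antiderivative is F(s) = s/2 + sin(6*s)/12.
Then F(pi) - F(0) = (pi/2) - (0) = pi/2.

pi/2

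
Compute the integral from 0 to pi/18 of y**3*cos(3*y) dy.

Integrate by parts 3 times (u = y^3, dv = cos(3*y) dy).
An antiderivative is F(y) = y**3*sin(3*y)/3 + y**2*cos(3*y)/3 - 2*y*sin(3*y)/9 - 2*cos(3*y)/27.
Then F(pi/18) - F(0) = (-sqrt(3)/27 - pi/162 + pi**3/34992 + sqrt(3)*pi**2/1944) - (-2/27) = -sqrt(3)/27 - pi/162 + pi**3/34992 + sqrt(3)*pi**2/1944 + 2/27.

-sqrt(3)/27 - pi/162 + pi**3/34992 + sqrt(3)*pi**2/1944 + 2/27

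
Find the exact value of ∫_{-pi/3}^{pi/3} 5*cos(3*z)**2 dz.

Use the identity cos^2(3*z) = (1 + cos(6*z))/2.
An antiderivative is F(z) = 5*z/2 + 5*sin(6*z)/12.
Then F(pi/3) - F(-pi/3) = (5*pi/6) - (-5*pi/6) = 5*pi/3.

5*pi/3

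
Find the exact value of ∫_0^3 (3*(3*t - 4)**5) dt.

Let u = 3*t - 4, so du = 3 dt. When t = 0, u = -4; when t = 3, u = 5.
The integral becomes ∫ u**5 du from -4 to 5, with antiderivative u**6/6.
Back in t: F(t) = (3*t - 4)**6/6.
Then F(3) - F(0) = (15625/6) - (2048/3) = 3843/2.

3843/2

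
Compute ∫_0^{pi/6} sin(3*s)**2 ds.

Use the identity sin^2(3*s) = (1 - cos(6*s))/2.
An antiderivative is F(s) = s/2 - sin(6*s)/12.
Then F(pi/6) - F(0) = (pi/12) - (0) = pi/12.

pi/12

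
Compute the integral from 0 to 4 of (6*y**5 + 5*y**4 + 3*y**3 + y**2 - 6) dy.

By the power rule, an antiderivative is F(y) = y**6 + y**5 + 3*y**4/4 + y**3/3 - 6*y.
Then F(4) - F(0) = (15928/3) - (0) = 15928/3.

15928/3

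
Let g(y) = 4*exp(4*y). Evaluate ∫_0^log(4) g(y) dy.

Let u = exp(y), so du = exp(y) dy. When y = 0, u = 1; when y = log(4), u = 4.
The integral becomes 4·∫ u**3 du from 1 to 4, with antiderivative u**4.
Back in y: F(y) = exp(4*y).
Then F(log(4)) - F(0) = (256) - (1) = 255.

255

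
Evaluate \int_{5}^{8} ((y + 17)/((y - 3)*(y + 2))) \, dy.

-7*log(2) + log(5) + 3*log(7)

Factor the denominator: y**2 - y - 6 = (y + 2)(y - 3).
Partial fractions: (y + 17)/((y - 3)*(y + 2)) = -3/(y + 2) + 4/(y - 3).
An antiderivative is F(y) = 4*log(y - 3) - 3*log(y + 2).
Then F(8) - F(5) = (log(5/8)) - (-3*log(7) + 4*log(2)) = -7*log(2) + log(5) + 3*log(7).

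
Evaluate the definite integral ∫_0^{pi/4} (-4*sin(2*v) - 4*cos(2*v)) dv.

-4

An antiderivative is F(v) = -2*sin(2*v) + 2*cos(2*v).
Then F(pi/4) - F(0) = (-2) - (2) = -4.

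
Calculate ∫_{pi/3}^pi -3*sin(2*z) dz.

An antiderivative is F(z) = 3*cos(2*z)/2.
Then F(pi) - F(pi/3) = (3/2) - (-3/4) = 9/4.

9/4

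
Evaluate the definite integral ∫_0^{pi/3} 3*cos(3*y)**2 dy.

pi/2

Use the identity cos^2(3*y) = (1 + cos(6*y))/2.
An antiderivative is F(y) = 3*y/2 + sin(6*y)/4.
Then F(pi/3) - F(0) = (pi/2) - (0) = pi/2.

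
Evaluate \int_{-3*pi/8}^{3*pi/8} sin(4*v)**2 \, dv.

3*pi/8

Use the identity sin^2(4*v) = (1 - cos(8*v))/2.
An antiderivative is F(v) = v/2 - sin(8*v)/16.
Then F(3*pi/8) - F(-3*pi/8) = (3*pi/16) - (-3*pi/16) = 3*pi/8.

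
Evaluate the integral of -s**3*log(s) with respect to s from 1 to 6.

Integrate by parts once (u = ln s, dv = -s**3 ds).
An antiderivative is F(s) = -s**4*(4*log(s) - 1)/16.
Then F(6) - F(1) = (-324*log(3) - 324*log(2) + 81) - (1/16) = -324*log(3) - 324*log(2) + 1295/16.

-324*log(3) - 324*log(2) + 1295/16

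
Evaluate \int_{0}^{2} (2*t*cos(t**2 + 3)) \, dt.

Let u = t**2 + 3, so du = 2*t dt. When t = 0, u = 3; when t = 2, u = 7.
The integral becomes ∫ cos(u) du from 3 to 7, with antiderivative sin(u).
Back in t: F(t) = sin(t**2 + 3).
Then F(2) - F(0) = (sin(7)) - (sin(3)) = -sin(3) + sin(7).

-sin(3) + sin(7)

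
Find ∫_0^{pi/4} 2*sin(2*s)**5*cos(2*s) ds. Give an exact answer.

Let u = sin(2*s), so du = 2*cos(2*s) ds. When s = 0, u = 0; when s = pi/4, u = 1.
The integral becomes ∫ u**5 du from 0 to 1, with antiderivative u**6/6.
Back in s: F(s) = sin(2*s)**6/6.
Then F(pi/4) - F(0) = (1/6) - (0) = 1/6.

1/6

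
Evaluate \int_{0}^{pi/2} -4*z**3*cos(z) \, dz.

Integrate by parts 3 times (u = z^3, dv = -4*cos(z) dz).
An antiderivative is F(z) = -4*z**3*sin(z) - 12*z**2*cos(z) + 24*z*sin(z) + 24*cos(z).
Then F(pi/2) - F(0) = (pi*(24 - pi**2)/2) - (24) = -24 - pi**3/2 + 12*pi.

-24 - pi**3/2 + 12*pi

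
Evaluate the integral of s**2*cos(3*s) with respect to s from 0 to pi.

-2*pi/9

Integrate by parts twice (u = s^2, dv = cos(3*s) ds).
An antiderivative is F(s) = s**2*sin(3*s)/3 + 2*s*cos(3*s)/9 - 2*sin(3*s)/27.
Then F(pi) - F(0) = (-2*pi/9) - (0) = -2*pi/9.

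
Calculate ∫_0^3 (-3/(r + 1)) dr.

An antiderivative is F(r) = -3*log(r + 1).
Then F(3) - F(0) = (-log(64)) - (0) = -log(64).

-log(64)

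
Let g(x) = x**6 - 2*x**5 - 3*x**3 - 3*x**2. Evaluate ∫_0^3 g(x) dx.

-513/28

By the power rule, an antiderivative is F(x) = x**7/7 - x**6/3 - 3*x**4/4 - x**3.
Then F(3) - F(0) = (-513/28) - (0) = -513/28.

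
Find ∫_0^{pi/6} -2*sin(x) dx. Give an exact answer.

-2 + sqrt(3)

An antiderivative is F(x) = 2*cos(x).
Then F(pi/6) - F(0) = (sqrt(3)) - (2) = -2 + sqrt(3).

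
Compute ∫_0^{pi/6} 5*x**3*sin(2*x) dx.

Integrate by parts 3 times (u = x^3, dv = 5*sin(2*x) dx).
An antiderivative is F(x) = -5*x**3*cos(2*x)/2 + 15*x**2*sin(2*x)/4 + 15*x*cos(2*x)/4 - 15*sin(2*x)/8.
Then F(pi/6) - F(0) = (-15*sqrt(3)/16 - 5*pi**3/864 + 5*sqrt(3)*pi**2/96 + 5*pi/16) - (0) = -15*sqrt(3)/16 - 5*pi**3/864 + 5*sqrt(3)*pi**2/96 + 5*pi/16.

-15*sqrt(3)/16 - 5*pi**3/864 + 5*sqrt(3)*pi**2/96 + 5*pi/16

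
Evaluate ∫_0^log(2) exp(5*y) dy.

31/5

Let u = exp(y), so du = exp(y) dy. When y = 0, u = 1; when y = log(2), u = 2.
The integral becomes ∫ u**4 du from 1 to 2, with antiderivative u**5/5.
Back in y: F(y) = exp(5*y)/5.
Then F(log(2)) - F(0) = (32/5) - (1/5) = 31/5.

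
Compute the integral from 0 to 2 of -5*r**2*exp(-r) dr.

-10 + 50*exp(-2)

Integrate by parts twice (u = r^2, dv = -5*exp(-r) dr).
An antiderivative is F(r) = (5*r**2 + 10*r + 10)*exp(-r).
Then F(2) - F(0) = (50*exp(-2)) - (10) = -10 + 50*exp(-2).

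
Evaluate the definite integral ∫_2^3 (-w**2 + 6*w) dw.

26/3

By the power rule, an antiderivative is F(w) = -w**3/3 + 3*w**2.
Then F(3) - F(2) = (18) - (28/3) = 26/3.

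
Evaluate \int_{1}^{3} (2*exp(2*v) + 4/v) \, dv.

An antiderivative is F(v) = exp(2*v) + 4*log(v).
Then F(3) - F(1) = (log(81) + exp(6)) - (exp(2)) = -exp(2) + log(81) + exp(6).

-exp(2) + log(81) + exp(6)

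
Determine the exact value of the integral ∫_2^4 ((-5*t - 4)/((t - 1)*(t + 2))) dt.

Factor the denominator: t**2 + t - 2 = (t + 2)(t - 1).
Partial fractions: (-5*t - 4)/((t - 1)*(t + 2)) = -2/(t + 2) - 3/(t - 1).
An antiderivative is F(t) = -3*log(t - 1) - 2*log(t + 2).
Then F(4) - F(2) = (-5*log(3) - 2*log(2)) - (-log(16)) = -5*log(3) + 2*log(2).

-5*log(3) + 2*log(2)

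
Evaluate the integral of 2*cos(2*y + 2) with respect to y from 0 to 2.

-sin(2) + sin(6)

Let u = 2*y + 2, so du = 2 dy. When y = 0, u = 2; when y = 2, u = 6.
The integral becomes ∫ cos(u) du from 2 to 6, with antiderivative sin(u).
Back in y: F(y) = sin(2*y + 2).
Then F(2) - F(0) = (sin(6)) - (sin(2)) = -sin(2) + sin(6).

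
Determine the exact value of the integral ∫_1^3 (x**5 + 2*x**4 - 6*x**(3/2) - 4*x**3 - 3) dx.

By the power rule, an antiderivative is F(x) = x**6/6 - 12*x**(5/2)/5 + 2*x**5/5 - x**4 - 3*x.
Then F(3) - F(1) = (1287/10 - 108*sqrt(3)/5) - (-35/6) = 2018/15 - 108*sqrt(3)/5.

2018/15 - 108*sqrt(3)/5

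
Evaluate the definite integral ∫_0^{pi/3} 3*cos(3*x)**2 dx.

Use the identity cos^2(3*x) = (1 + cos(6*x))/2.
An antiderivative is F(x) = 3*x/2 + sin(6*x)/4.
Then F(pi/3) - F(0) = (pi/2) - (0) = pi/2.

pi/2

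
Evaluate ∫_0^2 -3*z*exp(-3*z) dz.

Integrate by parts once (u = z, dv = -3*exp(-3*z) dz).
An antiderivative is F(z) = (3*z + 1)*exp(-3*z)/3.
Then F(2) - F(0) = (7*exp(-6)/3) - (1/3) = (7 - exp(6))*exp(-6)/3.

(7 - exp(6))*exp(-6)/3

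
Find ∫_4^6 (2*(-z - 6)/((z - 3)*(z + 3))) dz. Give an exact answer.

Factor the denominator: z**2 - 9 = (z + 3)(z - 3).
Partial fractions: 2*(-z - 6)/((z - 3)*(z + 3)) = 1/(z + 3) - 3/(z - 3).
An antiderivative is F(z) = -3*log(z - 3) + log(z + 3).
Then F(6) - F(4) = (-log(3)) - (log(7)) = -log(21).

-log(21)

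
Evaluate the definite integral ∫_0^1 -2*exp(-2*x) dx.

An antiderivative is F(x) = exp(-2*x).
Then F(1) - F(0) = (exp(-2)) - (1) = -1 + exp(-2).

-1 + exp(-2)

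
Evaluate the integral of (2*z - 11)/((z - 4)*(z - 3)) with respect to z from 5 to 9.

Factor the denominator: z**2 - 7*z + 12 = (z - 3)(z - 4).
Partial fractions: (2*z - 11)/((z - 4)*(z - 3)) = 5/(z - 3) - 3/(z - 4).
An antiderivative is F(z) = -3*log(z - 4) + 5*log(z - 3).
Then F(9) - F(5) = (-3*log(5) + 5*log(2) + 5*log(3)) - (log(32)) = -3*log(5) + 5*log(3).

-3*log(5) + 5*log(3)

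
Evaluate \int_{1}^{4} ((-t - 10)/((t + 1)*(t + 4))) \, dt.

-5*log(5) + 9*log(2)

Factor the denominator: t**2 + 5*t + 4 = (t + 4)(t + 1).
Partial fractions: (-t - 10)/((t + 1)*(t + 4)) = 2/(t + 4) - 3/(t + 1).
An antiderivative is F(t) = -3*log(t + 1) + 2*log(t + 4).
Then F(4) - F(1) = (-3*log(5) + 6*log(2)) - (log(25/8)) = -5*log(5) + 9*log(2).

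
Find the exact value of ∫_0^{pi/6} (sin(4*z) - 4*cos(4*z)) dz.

3/8 - sqrt(3)/2

An antiderivative is F(z) = -sin(4*z) - cos(4*z)/4.
Then F(pi/6) - F(0) = (1/8 - sqrt(3)/2) - (-1/4) = 3/8 - sqrt(3)/2.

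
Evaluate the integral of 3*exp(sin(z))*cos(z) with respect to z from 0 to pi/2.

-3 + 3*E

Let u = sin(z), so du = cos(z) dz. When z = 0, u = 0; when z = pi/2, u = 1.
The integral becomes 3·∫ exp(u) du from 0 to 1, with antiderivative 3*exp(u).
Back in z: F(z) = 3*exp(sin(z)).
Then F(pi/2) - F(0) = (3*E) - (3) = -3 + 3*E.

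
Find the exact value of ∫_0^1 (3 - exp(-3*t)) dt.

exp(-3)/3 + 8/3

An antiderivative is F(t) = 3*t + exp(-3*t)/3.
Then F(1) - F(0) = (exp(-3)/3 + 3) - (1/3) = exp(-3)/3 + 8/3.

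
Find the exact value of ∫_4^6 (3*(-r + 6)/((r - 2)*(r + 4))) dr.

-5*log(5) + 12*log(2)

Factor the denominator: r**2 + 2*r - 8 = (r + 4)(r - 2).
Partial fractions: 3*(-r + 6)/((r - 2)*(r + 4)) = -5/(r + 4) + 2/(r - 2).
An antiderivative is F(r) = 2*log(r - 2) - 5*log(r + 4).
Then F(6) - F(4) = (-5*log(5) - log(2)) - (-13*log(2)) = -5*log(5) + 12*log(2).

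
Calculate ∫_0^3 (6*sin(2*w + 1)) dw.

Let u = 2*w + 1, so du = 2 dw. When w = 0, u = 1; when w = 3, u = 7.
The integral becomes 3·∫ sin(u) du from 1 to 7, with antiderivative -3*cos(u).
Back in w: F(w) = -3*cos(2*w + 1).
Then F(3) - F(0) = (-3*cos(7)) - (-3*cos(1)) = -3*cos(7) + 3*cos(1).

-3*cos(7) + 3*cos(1)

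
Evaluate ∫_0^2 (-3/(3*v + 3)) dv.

-log(3)

An antiderivative is F(v) = -log(3*v + 3).
Then F(2) - F(0) = (-log(9)) - (-log(3)) = -log(3).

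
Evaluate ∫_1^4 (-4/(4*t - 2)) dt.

An antiderivative is F(t) = -log(4*t - 2).
Then F(4) - F(1) = (-log(14)) - (-log(2)) = -log(7).

-log(7)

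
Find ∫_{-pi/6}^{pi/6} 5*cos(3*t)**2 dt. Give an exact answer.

Use the identity cos^2(3*t) = (1 + cos(6*t))/2.
An antiderivative is F(t) = 5*t/2 + 5*sin(6*t)/12.
Then F(pi/6) - F(-pi/6) = (5*pi/12) - (-5*pi/12) = 5*pi/6.

5*pi/6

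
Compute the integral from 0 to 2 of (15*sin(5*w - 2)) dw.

Let u = 5*w - 2, so du = 5 dw. When w = 0, u = -2; when w = 2, u = 8.
The integral becomes 3·∫ sin(u) du from -2 to 8, with antiderivative -3*cos(u).
Back in w: F(w) = -3*cos(5*w - 2).
Then F(2) - F(0) = (-3*cos(8)) - (-3*cos(2)) = 3*cos(2) - 3*cos(8).

3*cos(2) - 3*cos(8)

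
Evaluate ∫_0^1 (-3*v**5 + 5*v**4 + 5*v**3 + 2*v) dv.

By the power rule, an antiderivative is F(v) = -v**6/2 + v**5 + 5*v**4/4 + v**2.
Then F(1) - F(0) = (11/4) - (0) = 11/4.

11/4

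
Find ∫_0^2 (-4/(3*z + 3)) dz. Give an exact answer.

-4*log(3)/3

An antiderivative is F(z) = -4*log(3*z + 3)/3.
Then F(2) - F(0) = (-8*log(3)/3) - (-4*log(3)/3) = -4*log(3)/3.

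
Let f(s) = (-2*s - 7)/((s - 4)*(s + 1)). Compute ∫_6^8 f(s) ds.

Factor the denominator: s**2 - 3*s - 4 = (s + 1)(s - 4).
Partial fractions: (-2*s - 7)/((s - 4)*(s + 1)) = 1/(s + 1) - 3/(s - 4).
An antiderivative is F(s) = -3*log(s - 4) + log(s + 1).
Then F(8) - F(6) = (log(9/64)) - (log(7/8)) = log(9/56).

log(9/56)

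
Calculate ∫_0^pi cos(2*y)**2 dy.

Use the identity cos^2(2*y) = (1 + cos(4*y))/2.
An antiderivative is F(y) = y/2 + sin(4*y)/8.
Then F(pi) - F(0) = (pi/2) - (0) = pi/2.

pi/2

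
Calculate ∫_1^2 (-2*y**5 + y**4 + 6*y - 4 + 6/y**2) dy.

By the power rule, an antiderivative is F(y) = -y**6/3 + y**5/5 + 3*y**2 - 4*y - 6/y.
Then F(2) - F(1) = (-209/15) - (-107/15) = -34/5.

-34/5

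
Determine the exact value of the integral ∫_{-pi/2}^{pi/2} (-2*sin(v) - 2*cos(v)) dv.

An antiderivative is F(v) = -2*sin(v) + 2*cos(v).
Then F(pi/2) - F(-pi/2) = (-2) - (2) = -4.

-4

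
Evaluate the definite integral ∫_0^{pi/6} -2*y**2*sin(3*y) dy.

4/27 - 2*pi/27

Integrate by parts twice (u = y^2, dv = -2*sin(3*y) dy).
An antiderivative is F(y) = 2*y**2*cos(3*y)/3 - 4*y*sin(3*y)/9 - 4*cos(3*y)/27.
Then F(pi/6) - F(0) = (-2*pi/27) - (-4/27) = 4/27 - 2*pi/27.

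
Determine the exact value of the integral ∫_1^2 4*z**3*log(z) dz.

Integrate by parts once (u = ln z, dv = 4*z**3 dz).
An antiderivative is F(z) = z**4*(4*log(z) - 1)/4.
Then F(2) - F(1) = (-4 + 16*log(2)) - (-1/4) = -15/4 + 16*log(2).

-15/4 + 16*log(2)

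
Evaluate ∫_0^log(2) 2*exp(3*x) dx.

Let u = exp(x), so du = exp(x) dx. When x = 0, u = 1; when x = log(2), u = 2.
The integral becomes 2·∫ u**2 du from 1 to 2, with antiderivative 2*u**3/3.
Back in x: F(x) = 2*exp(3*x)/3.
Then F(log(2)) - F(0) = (16/3) - (2/3) = 14/3.

14/3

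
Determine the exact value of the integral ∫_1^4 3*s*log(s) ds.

Integrate by parts once (u = ln s, dv = 3*s ds).
An antiderivative is F(s) = 3*s**2*(2*log(s) - 1)/4.
Then F(4) - F(1) = (-12 + 48*log(2)) - (-3/4) = -45/4 + 48*log(2).

-45/4 + 48*log(2)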